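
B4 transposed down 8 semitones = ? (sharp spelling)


B4: chromatic position 11 in octave 4 → absolute = 4×12 + 11 = 59
Transpose down 8: 59 - 8 = 51
51 = 4×12 + 3 → D# in octave 4
Result = D#4


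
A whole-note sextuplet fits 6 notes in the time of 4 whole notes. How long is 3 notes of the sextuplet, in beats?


Let's work it out.
Sextuplet: 6 notes occupy the space of 4 whole notes
Space = 4 × 4 = 16 beats
Each sextuplet note = 16 / 6 = 8/3 beats
3 notes = 3 × 8/3 = 8
= 8 beats


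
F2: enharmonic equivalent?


Reasoning:
Enharmonic notes sound the same pitch but are spelled with different letter names
F and Gbb name the same pitch class
= Gbb2


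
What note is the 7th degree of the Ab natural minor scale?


Natural minor scale pattern: W-H-W-W-H-W-W (2-1-2-2-1-2-2 semitones)
Starting from Ab:
  Ab + 2 semitones → Bb
  Bb + 1 semitone → Cb
  Cb + 2 semitones → Db
  Db + 2 semitones → Eb
  Eb + 1 semitone → Fb
  Fb + 2 semitones → Gb
  Gb + 2 semitones → Ab
Scale: Ab Bb Cb Db Eb Fb Gb
Degree 7 = Gb


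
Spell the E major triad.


Solution.
Major triad = root + major 3rd (4 semitones) + perfect 5th (7 semitones)
A triad on E stacks thirds, so the chord tones use letter names E-G-B
Root: E
Major 3rd above E: G#
Perfect 5th above E: B
Chord = E G# B


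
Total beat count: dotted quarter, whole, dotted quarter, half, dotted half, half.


Working:
Beat values:
  dotted quarter = 1.5 beats
  whole = 4 beats
  dotted quarter = 1.5 beats
  half = 2 beats
  dotted half = 3 beats
  half = 2 beats
Sum = 1.5 + 4 + 1.5 + 2 + 3 + 2
= 14 beats


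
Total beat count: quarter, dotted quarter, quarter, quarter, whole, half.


Let's work it out.
Beat values:
  quarter = 1 beat
  dotted quarter = 1.5 beats
  quarter = 1 beat
  quarter = 1 beat
  whole = 4 beats
  half = 2 beats
Sum = 1 + 1.5 + 1 + 1 + 4 + 2
= 10.5 beats


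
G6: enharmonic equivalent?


Working:
Enharmonic notes sound the same pitch but are spelled with different letter names
G and Abb name the same pitch class
= Abb6


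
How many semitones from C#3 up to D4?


Reasoning:
Absolute semitone position = octave×12 + chromatic position
C#3: 3×12 + 1 = 37
D4: 4×12 + 2 = 50
Difference = 50 - 37 = 13
= 13 semitones


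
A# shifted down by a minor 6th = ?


minor 6th: 6 letter names, 8 semitones
Letter: A - 5 → C
Pitch: A# - 8 semitones, spelled as a C → C##
= C##


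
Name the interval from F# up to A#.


Let's work it out.
Letter names: F → A spans 3 letter names → a 3rd
Semitones: F# → A# = 4 half-steps
A 3rd of 4 semitones is a major 3rd
= major 3rd


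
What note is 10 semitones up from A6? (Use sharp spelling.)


Working:
A6: chromatic position 9 in octave 6 → absolute = 6×12 + 9 = 81
Transpose up 10: 81 + 10 = 91
91 = 7×12 + 7 → G in octave 7
Result = G7


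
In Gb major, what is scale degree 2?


Major scale pattern: W-W-H-W-W-W-H (2-2-1-2-2-2-1 semitones)
Starting from Gb:
  Gb + 2 semitones → Ab
  Ab + 2 semitones → Bb
  Bb + 1 semitone → Cb
  Cb + 2 semitones → Db
  Db + 2 semitones → Eb
  Eb + 2 semitones → F
  F + 1 semitone → Gb
Scale: Gb Ab Bb Cb Db Eb F
Degree 2 = Ab


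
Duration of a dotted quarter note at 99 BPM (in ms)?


Solution.
One quarter-note beat = 60000 / BPM = 60000 / 99 ms
Dotted quarter note = 3/2 × quarter note
Duration = 3/2 × 60000 / 99 = 90000 / 99
= 909.1 ms


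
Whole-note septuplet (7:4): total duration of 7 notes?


Let's work it out.
Septuplet: 7 notes occupy the space of 4 whole notes
Space = 4 × 4 = 16 beats
Each septuplet note = 16 / 7 = 16/7 beats
7 notes = 7 × 16/7 = 16
= 16 beats


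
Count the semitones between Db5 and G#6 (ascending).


Reasoning:
Absolute semitone position = octave×12 + chromatic position
Db5: 5×12 + 1 = 61
G#6: 6×12 + 8 = 80
Difference = 80 - 61 = 19
= 19 semitones


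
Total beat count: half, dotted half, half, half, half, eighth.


Working:
Beat values:
  half = 2 beats
  dotted half = 3 beats
  half = 2 beats
  half = 2 beats
  half = 2 beats
  eighth = 0.5 beats
Sum = 2 + 3 + 2 + 2 + 2 + 0.5
= 11.5 beats


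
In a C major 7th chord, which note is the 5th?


Let's work it out.
Major 7th chord = root + major 3rd + perfect 5th + major 7th
Seventh chords stack in thirds, so the letter names are C-E-G-B
Root: C
Major 3rd above C: E
Perfect 5th above C: G
Major 7th above C: B
The 5th = G


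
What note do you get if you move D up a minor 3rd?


minor 3rd: 3 letter names, 3 semitones
Letter: D + 2 → F
Pitch: D + 3 semitones, spelled as an F → F
= F


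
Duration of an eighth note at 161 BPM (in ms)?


Step by step:
One quarter-note beat = 60000 / BPM = 60000 / 161 ms
Eighth note = 1/2 × quarter note
Duration = 1/2 × 60000 / 161 = 30000 / 161
= 186.3 ms


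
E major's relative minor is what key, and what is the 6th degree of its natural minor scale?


The relative minor shares the major's key signature and starts on its 6th degree
6th degree = a major 6th above the tonic; a major 6th above E is C#
→ relative minor of E major is C# minor
C# natural minor scale: C# D# E F# G# A B
= C# minor; 6th degree = A


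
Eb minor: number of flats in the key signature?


Flat minor keys: A(0), D(1), G(2), C(3), F(4), Bb(5), Eb(6), Ab(7)
Eb minor has 6 flats
Order of flats: Bb Eb Ab Db Gb Cb Fb → first 6: Bb, Eb, Ab, Db, Gb, Cb
= 6 flats


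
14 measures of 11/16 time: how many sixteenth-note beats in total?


Step by step:
Time signature 11/16: the bottom number 16 means the sixteenth note gets one count
The top number 11 means 11 sixteenth-note beats per measure
Total = 11 × 14 measures
= 154 sixteenth-note beats


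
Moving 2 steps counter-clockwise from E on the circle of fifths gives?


Step by step:
Each counter-clockwise step moves down a perfect 5th (= up a perfect 4th)
From E: E → A → D
= D


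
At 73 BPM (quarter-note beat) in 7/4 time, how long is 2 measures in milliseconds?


Quarter-note beat duration = 60000 / 73 ms
Beats per measure (7/4) = 7
One measure = 7 × 60000 / 73 = 420000 / 73 ms
2 measures = 2 × 420000 / 73 = 840000 / 73
= 11506.8 ms


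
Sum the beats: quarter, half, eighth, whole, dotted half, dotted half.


Reasoning:
Beat values:
  quarter = 1 beat
  half = 2 beats
  eighth = 0.5 beats
  whole = 4 beats
  dotted half = 3 beats
  dotted half = 3 beats
Sum = 1 + 2 + 0.5 + 4 + 3 + 3
= 13.5 beats


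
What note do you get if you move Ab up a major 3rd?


Step by step:
major 3rd: 3 letter names, 4 semitones
Letter: A + 2 → C
Pitch: Ab + 4 semitones, spelled as a C → C
= C


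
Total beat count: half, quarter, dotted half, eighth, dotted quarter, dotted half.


Beat values:
  half = 2 beats
  quarter = 1 beat
  dotted half = 3 beats
  eighth = 0.5 beats
  dotted quarter = 1.5 beats
  dotted half = 3 beats
Sum = 2 + 1 + 3 + 0.5 + 1.5 + 3
= 11 beats


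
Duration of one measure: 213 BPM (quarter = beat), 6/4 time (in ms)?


Quarter-note beat duration = 60000 / 213 ms
Beats per measure (6/4) = 6
One measure = 6 × 60000 / 213 = 360000 / 213 ms
= 1690.1 ms


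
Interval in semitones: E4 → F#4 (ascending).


Solution.
Absolute semitone position = octave×12 + chromatic position
E4: 4×12 + 4 = 52
F#4: 4×12 + 6 = 54
Difference = 54 - 52 = 2
= 2 semitones


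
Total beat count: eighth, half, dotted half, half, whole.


Solution.
Beat values:
  eighth = 0.5 beats
  half = 2 beats
  dotted half = 3 beats
  half = 2 beats
  whole = 4 beats
Sum = 0.5 + 2 + 3 + 2 + 4
= 11.5 beats


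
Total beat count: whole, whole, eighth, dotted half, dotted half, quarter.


Solution.
Beat values:
  whole = 4 beats
  whole = 4 beats
  eighth = 0.5 beats
  dotted half = 3 beats
  dotted half = 3 beats
  quarter = 1 beat
Sum = 4 + 4 + 0.5 + 3 + 3 + 1
= 15.5 beats


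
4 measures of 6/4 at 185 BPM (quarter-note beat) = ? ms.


Let's work it out.
Quarter-note beat duration = 60000 / 185 ms
Beats per measure (6/4) = 6
One measure = 6 × 60000 / 185 = 360000 / 185 ms
4 measures = 4 × 360000 / 185 = 1440000 / 185
= 7783.8 ms


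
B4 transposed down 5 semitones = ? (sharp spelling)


B4: chromatic position 11 in octave 4 → absolute = 4×12 + 11 = 59
Transpose down 5: 59 - 5 = 54
54 = 4×12 + 6 → F# in octave 4
Result = F#4


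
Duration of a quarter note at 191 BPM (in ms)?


Let's work it out.
One quarter-note beat = 60000 / BPM = 60000 / 191 ms
Duration = 60000 / 191
= 314.1 ms


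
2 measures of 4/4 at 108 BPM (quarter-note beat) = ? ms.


Reasoning:
Quarter-note beat duration = 60000 / 108 ms
Beats per measure (4/4) = 4
One measure = 4 × 60000 / 108 = 240000 / 108 ms
2 measures = 2 × 240000 / 108 = 480000 / 108
= 4444.4 ms


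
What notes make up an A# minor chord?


Let's work it out.
Minor triad = root + minor 3rd (3 semitones) + perfect 5th (7 semitones)
A triad on A# stacks thirds, so the chord tones use letter names A-C-E
Root: A#
Minor 3rd above A#: C#
Perfect 5th above A#: E#
Chord = A# C# E#


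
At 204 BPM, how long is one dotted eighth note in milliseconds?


Working:
One quarter-note beat = 60000 / BPM = 60000 / 204 ms
Dotted eighth note = 3/4 × quarter note
Duration = 3/4 × 60000 / 204 = 45000 / 204
= 220.6 ms


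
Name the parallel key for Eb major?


Parallel keys share the same tonic but differ in mode
Eb major → parallel is Eb minor
= Eb minor


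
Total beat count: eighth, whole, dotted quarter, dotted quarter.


Reasoning:
Beat values:
  eighth = 0.5 beats
  whole = 4 beats
  dotted quarter = 1.5 beats
  dotted quarter = 1.5 beats
Sum = 0.5 + 4 + 1.5 + 1.5
= 7.5 beats


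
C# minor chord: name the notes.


Solution.
Minor triad = root + minor 3rd (3 semitones) + perfect 5th (7 semitones)
A triad on C# stacks thirds, so the chord tones use letter names C-E-G
Root: C#
Minor 3rd above C#: E
Perfect 5th above C#: G#
Chord = C# E G#


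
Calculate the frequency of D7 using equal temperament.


f = 440 × 2^(n/12) where n = semitones from A4
D7: 29 semitones from A4
f = 440 × 2^(29/12)
f = 2349.32 Hz


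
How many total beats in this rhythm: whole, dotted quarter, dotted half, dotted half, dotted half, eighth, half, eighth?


Beat values:
  whole = 4 beats
  dotted quarter = 1.5 beats
  dotted half = 3 beats
  dotted half = 3 beats
  dotted half = 3 beats
  eighth = 0.5 beats
  half = 2 beats
  eighth = 0.5 beats
Sum = 4 + 1.5 + 3 + 3 + 3 + 0.5 + 2 + 0.5
= 17.5 beats


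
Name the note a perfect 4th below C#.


Step by step:
A 4th spans 4 letter names, so from C we land on G
A perfect 4th = 5 semitones below C#
Spell G at that pitch: G#
= G#


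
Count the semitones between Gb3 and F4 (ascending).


Reasoning:
Absolute semitone position = octave×12 + chromatic position
Gb3: 3×12 + 6 = 42
F4: 4×12 + 5 = 53
Difference = 53 - 42 = 11
= 11 semitones


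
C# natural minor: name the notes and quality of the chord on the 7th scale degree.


Let's work it out.
C# natural minor scale: C# D# E F# G# A B
Diatonic triad on degree 7 stacks scale notes 7, 2, 4: B D# F#
B→D# = 4 semitones; B→F# = 7 semitones → major triad
= B D# F# (major)


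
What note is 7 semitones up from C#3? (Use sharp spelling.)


C#3: chromatic position 1 in octave 3 → absolute = 3×12 + 1 = 37
Transpose up 7: 37 + 7 = 44
44 = 3×12 + 8 → G# in octave 3
Result = G#3


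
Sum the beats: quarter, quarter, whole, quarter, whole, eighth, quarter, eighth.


Let's work it out.
Beat values:
  quarter = 1 beat
  quarter = 1 beat
  whole = 4 beats
  quarter = 1 beat
  whole = 4 beats
  eighth = 0.5 beats
  quarter = 1 beat
  eighth = 0.5 beats
Sum = 1 + 1 + 4 + 1 + 4 + 0.5 + 1 + 0.5
= 13 beats


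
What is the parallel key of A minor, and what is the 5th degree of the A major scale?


Working:
Parallel keys share the same tonic but differ in mode
A minor → parallel is A major
A major scale: A B C# D E F# G#
= A major; 5th degree = E


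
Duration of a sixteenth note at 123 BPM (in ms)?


Let's work it out.
One quarter-note beat = 60000 / BPM = 60000 / 123 ms
Sixteenth note = 1/4 × quarter note
Duration = 1/4 × 60000 / 123 = 15000 / 123
= 122.0 ms


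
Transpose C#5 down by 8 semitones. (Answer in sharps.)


Reasoning:
C#5: chromatic position 1 in octave 5 → absolute = 5×12 + 1 = 61
Transpose down 8: 61 - 8 = 53
53 = 4×12 + 5 → F in octave 4
Result = F4


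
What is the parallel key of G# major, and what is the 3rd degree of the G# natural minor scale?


Parallel keys share the same tonic but differ in mode
G# major → parallel is G# minor
G# natural minor scale: G# A# B C# D# E F#
= G# minor; 3rd degree = B


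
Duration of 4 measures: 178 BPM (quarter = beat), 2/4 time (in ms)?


Quarter-note beat duration = 60000 / 178 ms
Beats per measure (2/4) = 2
One measure = 2 × 60000 / 178 = 120000 / 178 ms
4 measures = 4 × 120000 / 178 = 480000 / 178
= 2696.6 ms


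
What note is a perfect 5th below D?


Let's work it out.
A 5th spans 5 letter names, so from D we land on G
A perfect 5th = 7 semitones below D
Spell G at that pitch: G
= G


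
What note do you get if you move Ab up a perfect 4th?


Reasoning:
perfect 4th: 4 letter names, 5 semitones
Letter: A + 3 → D
Pitch: Ab + 5 semitones, spelled as a D → Db
= Db


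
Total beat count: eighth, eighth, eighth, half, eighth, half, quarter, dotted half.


Beat values:
  eighth = 0.5 beats
  eighth = 0.5 beats
  eighth = 0.5 beats
  half = 2 beats
  eighth = 0.5 beats
  half = 2 beats
  quarter = 1 beat
  dotted half = 3 beats
Sum = 0.5 + 0.5 + 0.5 + 2 + 0.5 + 2 + 1 + 3
= 10 beats


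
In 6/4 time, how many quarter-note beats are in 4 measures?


Time signature 6/4: the bottom number 4 means the quarter note gets one count
The top number 6 means 6 quarter-note beats per measure
Total = 6 × 4 measures
= 24 quarter-note beats


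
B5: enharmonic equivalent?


Reasoning:
Enharmonic notes sound the same pitch but are spelled with different letter names
B and A## name the same pitch class
= A##5


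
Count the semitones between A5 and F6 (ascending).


Absolute semitone position = octave×12 + chromatic position
A5: 5×12 + 9 = 69
F6: 6×12 + 5 = 77
Difference = 77 - 69 = 8
= 8 semitones


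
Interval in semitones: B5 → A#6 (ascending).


Absolute semitone position = octave×12 + chromatic position
B5: 5×12 + 11 = 71
A#6: 6×12 + 10 = 82
Difference = 82 - 71 = 11
= 11 semitones


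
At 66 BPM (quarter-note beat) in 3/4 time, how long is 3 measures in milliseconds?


Reasoning:
Quarter-note beat duration = 60000 / 66 ms
Beats per measure (3/4) = 3
One measure = 3 × 60000 / 66 = 180000 / 66 ms
3 measures = 3 × 180000 / 66 = 540000 / 66
= 8181.8 ms


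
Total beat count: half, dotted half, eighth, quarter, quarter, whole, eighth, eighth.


Let's work it out.
Beat values:
  half = 2 beats
  dotted half = 3 beats
  eighth = 0.5 beats
  quarter = 1 beat
  quarter = 1 beat
  whole = 4 beats
  eighth = 0.5 beats
  eighth = 0.5 beats
Sum = 2 + 3 + 0.5 + 1 + 1 + 4 + 0.5 + 0.5
= 12.5 beats


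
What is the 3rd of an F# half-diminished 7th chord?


Let's work it out.
Half-diminished 7th chord = root + minor 3rd + diminished 5th + minor 7th
Seventh chords stack in thirds, so the letter names are F-A-C-E
Root: F#
Minor 3rd above F#: A
Diminished 5th above F#: C
Minor 7th above F#: E
The 3rd = A


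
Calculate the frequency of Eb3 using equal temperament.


Let's work it out.
f = 440 × 2^(n/12) where n = semitones from A4
Eb3: -18 semitones from A4
f = 440 × 2^(-18/12)
f = 155.56 Hz


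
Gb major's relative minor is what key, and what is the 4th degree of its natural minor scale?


The relative minor shares the major's key signature and starts on its 6th degree
6th degree = a major 6th above the tonic; a major 6th above Gb is Eb
→ relative minor of Gb major is Eb minor
Eb natural minor scale: Eb F Gb Ab Bb Cb Db
= Eb minor; 4th degree = Ab


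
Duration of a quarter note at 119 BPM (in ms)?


Working:
One quarter-note beat = 60000 / BPM = 60000 / 119 ms
Duration = 60000 / 119
= 504.2 ms


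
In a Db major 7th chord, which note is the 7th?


Major 7th chord = root + major 3rd + perfect 5th + major 7th
Seventh chords stack in thirds, so the letter names are D-F-A-C
Root: Db
Major 3rd above Db: F
Perfect 5th above Db: Ab
Major 7th above Db: C
The 7th = C


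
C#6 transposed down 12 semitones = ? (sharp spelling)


Working:
C#6: chromatic position 1 in octave 6 → absolute = 6×12 + 1 = 73
Transpose down 12: 73 - 12 = 61
61 = 5×12 + 1 → C# in octave 5
Result = C#5


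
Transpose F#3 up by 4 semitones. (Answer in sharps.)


Let's work it out.
F#3: chromatic position 6 in octave 3 → absolute = 3×12 + 6 = 42
Transpose up 4: 42 + 4 = 46
46 = 3×12 + 10 → A# in octave 3
Result = A#3


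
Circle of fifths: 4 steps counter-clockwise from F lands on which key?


Step by step:
Each counter-clockwise step moves down a perfect 5th (= up a perfect 4th)
From F: F → Bb → Eb → Ab → Db
= Db


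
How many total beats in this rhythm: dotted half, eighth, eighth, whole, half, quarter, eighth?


Reasoning:
Beat values:
  dotted half = 3 beats
  eighth = 0.5 beats
  eighth = 0.5 beats
  whole = 4 beats
  half = 2 beats
  quarter = 1 beat
  eighth = 0.5 beats
Sum = 3 + 0.5 + 0.5 + 4 + 2 + 1 + 0.5
= 11.5 beats


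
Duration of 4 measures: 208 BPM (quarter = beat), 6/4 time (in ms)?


Quarter-note beat duration = 60000 / 208 ms
Beats per measure (6/4) = 6
One measure = 6 × 60000 / 208 = 360000 / 208 ms
4 measures = 4 × 360000 / 208 = 1440000 / 208
= 6923.1 ms


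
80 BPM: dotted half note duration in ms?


One quarter-note beat = 60000 / BPM = 60000 / 80 ms
Dotted half note = 3 × quarter note
Duration = 3 × 60000 / 80 = 180000 / 80
= 2250.0 ms


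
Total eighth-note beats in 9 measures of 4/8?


Reasoning:
Time signature 4/8: the bottom number 8 means the eighth note gets one count
The top number 4 means 4 eighth-note beats per measure
Total = 4 × 9 measures
= 36 eighth-note beats


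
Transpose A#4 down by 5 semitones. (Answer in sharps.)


A#4: chromatic position 10 in octave 4 → absolute = 4×12 + 10 = 58
Transpose down 5: 58 - 5 = 53
53 = 4×12 + 5 → F in octave 4
Result = F4


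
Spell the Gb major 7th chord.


Major 7th chord = root + major 3rd + perfect 5th + major 7th
Seventh chords stack in thirds, so the letter names are G-B-D-F
Root: Gb
Major 3rd above Gb: Bb
Perfect 5th above Gb: Db
Major 7th above Gb: F
Chord = Gb Bb Db F


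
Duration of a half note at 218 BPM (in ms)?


Solution.
One quarter-note beat = 60000 / BPM = 60000 / 218 ms
Half note = 2 × quarter note
Duration = 2 × 60000 / 218 = 120000 / 218
= 550.5 ms


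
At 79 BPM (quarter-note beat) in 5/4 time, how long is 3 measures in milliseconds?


Step by step:
Quarter-note beat duration = 60000 / 79 ms
Beats per measure (5/4) = 5
One measure = 5 × 60000 / 79 = 300000 / 79 ms
3 measures = 3 × 300000 / 79 = 900000 / 79
= 11392.4 ms


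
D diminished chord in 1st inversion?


Root position: D F Ab
1st inversion: move root up an octave
Bass note: F
Notes (bottom to top) = F Ab D


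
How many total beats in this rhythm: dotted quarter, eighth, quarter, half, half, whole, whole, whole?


Beat values:
  dotted quarter = 1.5 beats
  eighth = 0.5 beats
  quarter = 1 beat
  half = 2 beats
  half = 2 beats
  whole = 4 beats
  whole = 4 beats
  whole = 4 beats
Sum = 1.5 + 0.5 + 1 + 2 + 2 + 4 + 4 + 4
= 19 beats


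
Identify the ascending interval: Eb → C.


Reasoning:
Letter names: E → C spans 6 letter names → a 6th
Semitones: Eb → C = 9 half-steps
A 6th of 9 semitones is a major 6th
= major 6th


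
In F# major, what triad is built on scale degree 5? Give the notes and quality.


F# major scale: F# G# A# B C# D# E#
Diatonic triad on degree 5 stacks scale notes 5, 7, 2: C# E# G#
C#→E# = 4 semitones; C#→G# = 7 semitones → major triad
= C# E# G# (major)


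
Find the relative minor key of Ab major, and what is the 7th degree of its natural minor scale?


Reasoning:
The relative minor shares the major's key signature and starts on its 6th degree
6th degree = a major 6th above the tonic; a major 6th above Ab is F
→ relative minor of Ab major is F minor
F natural minor scale: F G Ab Bb C Db Eb
= F minor; 7th degree = Eb


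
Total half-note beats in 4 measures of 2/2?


Solution.
Time signature 2/2: the bottom number 2 means the half note gets one count
The top number 2 means 2 half-note beats per measure
Total = 2 × 4 measures
= 8 half-note beats


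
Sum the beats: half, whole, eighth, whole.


Solution.
Beat values:
  half = 2 beats
  whole = 4 beats
  eighth = 0.5 beats
  whole = 4 beats
Sum = 2 + 4 + 0.5 + 4
= 10.5 beats


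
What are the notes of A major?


Let's work it out.
Major scale pattern: W-W-H-W-W-W-H (2-2-1-2-2-2-1 semitones)
Starting from A:
  A + 2 semitones → B
  B + 2 semitones → C#
  C# + 1 semitone → D
  D + 2 semitones → E
  E + 2 semitones → F#
  F# + 2 semitones → G#
  G# + 1 semitone → A
Scale = A B C# D E F# G#


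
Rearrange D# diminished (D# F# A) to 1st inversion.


Let's work it out.
Root position: D# F# A
1st inversion: move root up an octave
Bass note: F#
Notes (bottom to top) = F# A D#


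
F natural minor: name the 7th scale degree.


Working:
Natural minor scale pattern: W-H-W-W-H-W-W (2-1-2-2-1-2-2 semitones)
Starting from F:
  F + 2 semitones → G
  G + 1 semitone → Ab
  Ab + 2 semitones → Bb
  Bb + 2 semitones → C
  C + 1 semitone → Db
  Db + 2 semitones → Eb
  Eb + 2 semitones → F
Scale: F G Ab Bb C Db Eb
Degree 7 = Eb


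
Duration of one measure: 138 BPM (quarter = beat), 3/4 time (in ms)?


Quarter-note beat duration = 60000 / 138 ms
Beats per measure (3/4) = 3
One measure = 3 × 60000 / 138 = 180000 / 138 ms
= 1304.3 ms


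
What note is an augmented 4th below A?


Let's work it out.
A 4th spans 4 letter names, so from A we land on E
An augmented 4th = 6 semitones below A
Spell E at that pitch: Eb
= Eb


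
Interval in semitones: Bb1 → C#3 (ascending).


Absolute semitone position = octave×12 + chromatic position
Bb1: 1×12 + 10 = 22
C#3: 3×12 + 1 = 37
Difference = 37 - 22 = 15
= 15 semitones


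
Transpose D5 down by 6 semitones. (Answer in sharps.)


D5: chromatic position 2 in octave 5 → absolute = 5×12 + 2 = 62
Transpose down 6: 62 - 6 = 56
56 = 4×12 + 8 → G# in octave 4
Result = G#4


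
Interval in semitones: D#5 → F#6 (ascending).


Absolute semitone position = octave×12 + chromatic position
D#5: 5×12 + 3 = 63
F#6: 6×12 + 6 = 78
Difference = 78 - 63 = 15
= 15 semitones


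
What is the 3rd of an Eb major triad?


Major triad = root + major 3rd (4 semitones) + perfect 5th (7 semitones)
A triad on Eb stacks thirds, so the chord tones use letter names E-G-B
Root: Eb
Major 3rd above Eb: G
Perfect 5th above Eb: Bb
The 3rd = G


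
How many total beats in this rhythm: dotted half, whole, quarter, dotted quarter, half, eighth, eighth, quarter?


Reasoning:
Beat values:
  dotted half = 3 beats
  whole = 4 beats
  quarter = 1 beat
  dotted quarter = 1.5 beats
  half = 2 beats
  eighth = 0.5 beats
  eighth = 0.5 beats
  quarter = 1 beat
Sum = 3 + 4 + 1 + 1.5 + 2 + 0.5 + 0.5 + 1
= 13.5 beats


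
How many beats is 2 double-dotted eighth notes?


Working:
Base eighth note = 1/2 beats
Dot 1 adds half the previous value: +1/4
Dot 2 adds half the previous value: +1/8
One double-dotted eighth = 1/2 + 1/4 + 1/8 = 7/8
2 of them = 2 × 7/8 = 7/4
= 7/4 beats


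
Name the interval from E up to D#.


Letter names: E → D spans 7 letter names → a 7th
Semitones: E → D# = 11 half-steps
A 7th of 11 semitones is a major 7th
= major 7th


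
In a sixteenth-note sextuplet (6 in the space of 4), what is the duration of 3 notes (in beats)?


Sextuplet: 6 notes occupy the space of 4 sixteenth notes
Space = 4 × 1/4 = 1 beat
Each sextuplet note = 1 / 6 = 1/6 beats
3 notes = 3 × 1/6 = 1/2
= 1/2 beats


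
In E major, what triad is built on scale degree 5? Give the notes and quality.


Let's work it out.
E major scale: E F# G# A B C# D#
Diatonic triad on degree 5 stacks scale notes 5, 7, 2: B D# F#
B→D# = 4 semitones; B→F# = 7 semitones → major triad
= B D# F# (major)


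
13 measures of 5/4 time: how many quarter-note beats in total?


Working:
Time signature 5/4: the bottom number 4 means the quarter note gets one count
The top number 5 means 5 quarter-note beats per measure
Total = 5 × 13 measures
= 65 quarter-note beats


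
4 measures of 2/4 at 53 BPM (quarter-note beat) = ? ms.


Quarter-note beat duration = 60000 / 53 ms
Beats per measure (2/4) = 2
One measure = 2 × 60000 / 53 = 120000 / 53 ms
4 measures = 4 × 120000 / 53 = 480000 / 53
= 9056.6 ms


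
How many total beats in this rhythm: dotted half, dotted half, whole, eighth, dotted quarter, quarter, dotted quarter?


Reasoning:
Beat values:
  dotted half = 3 beats
  dotted half = 3 beats
  whole = 4 beats
  eighth = 0.5 beats
  dotted quarter = 1.5 beats
  quarter = 1 beat
  dotted quarter = 1.5 beats
Sum = 3 + 3 + 4 + 0.5 + 1.5 + 1 + 1.5
= 14.5 beats


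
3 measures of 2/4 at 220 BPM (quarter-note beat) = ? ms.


Reasoning:
Quarter-note beat duration = 60000 / 220 ms
Beats per measure (2/4) = 2
One measure = 2 × 60000 / 220 = 120000 / 220 ms
3 measures = 3 × 120000 / 220 = 360000 / 220
= 1636.4 ms


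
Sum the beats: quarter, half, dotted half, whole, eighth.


Beat values:
  quarter = 1 beat
  half = 2 beats
  dotted half = 3 beats
  whole = 4 beats
  eighth = 0.5 beats
Sum = 1 + 2 + 3 + 4 + 0.5
= 10.5 beats


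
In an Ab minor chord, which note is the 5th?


Working:
Minor triad = root + minor 3rd (3 semitones) + perfect 5th (7 semitones)
A triad on Ab stacks thirds, so the chord tones use letter names A-C-E
Root: Ab
Minor 3rd above Ab: Cb
Perfect 5th above Ab: Eb
The 5th = Eb


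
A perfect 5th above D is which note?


Step by step:
A 5th spans 5 letter names, so from D we land on A
A perfect 5th = 7 semitones above D
Spell A at that pitch: A
= A


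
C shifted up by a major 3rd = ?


major 3rd: 3 letter names, 4 semitones
Letter: C + 2 → E
Pitch: C + 4 semitones, spelled as an E → E
= E


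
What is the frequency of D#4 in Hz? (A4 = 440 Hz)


f = 440 × 2^(n/12) where n = semitones from A4
D#4: -6 semitones from A4
f = 440 × 2^(-6/12)
f = 311.13 Hz


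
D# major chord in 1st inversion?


Root position: D# F## A#
1st inversion: move root up an octave
Bass note: F##
Notes (bottom to top) = F## A# D#


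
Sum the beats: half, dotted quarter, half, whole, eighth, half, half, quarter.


Step by step:
Beat values:
  half = 2 beats
  dotted quarter = 1.5 beats
  half = 2 beats
  whole = 4 beats
  eighth = 0.5 beats
  half = 2 beats
  half = 2 beats
  quarter = 1 beat
Sum = 2 + 1.5 + 2 + 4 + 0.5 + 2 + 2 + 1
= 15 beats


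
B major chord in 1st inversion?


Working:
Root position: B D# F#
1st inversion: move root up an octave
Bass note: D#
Notes (bottom to top) = D# F# B


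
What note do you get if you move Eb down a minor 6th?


minor 6th: 6 letter names, 8 semitones
Letter: E - 5 → G
Pitch: Eb - 8 semitones, spelled as a G → G
= G


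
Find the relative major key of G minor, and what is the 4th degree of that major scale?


Step by step:
The relative major shares the key signature and is a minor 3rd above the minor tonic
A minor 3rd above G is Bb
→ relative major of G minor is Bb major
Bb major scale: Bb C D Eb F G A
= Bb major; 4th degree = Eb


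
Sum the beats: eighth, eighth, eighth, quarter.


Beat values:
  eighth = 0.5 beats
  eighth = 0.5 beats
  eighth = 0.5 beats
  quarter = 1 beat
Sum = 0.5 + 0.5 + 0.5 + 1
= 2.5 beats


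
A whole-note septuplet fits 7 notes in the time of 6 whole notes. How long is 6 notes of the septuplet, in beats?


Working:
Septuplet: 7 notes occupy the space of 6 whole notes
Space = 6 × 4 = 24 beats
Each septuplet note = 24 / 7 = 24/7 beats
6 notes = 6 × 24/7 = 144/7
= 144/7 beats


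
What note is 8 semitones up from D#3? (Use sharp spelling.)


D#3: chromatic position 3 in octave 3 → absolute = 3×12 + 3 = 39
Transpose up 8: 39 + 8 = 47
47 = 3×12 + 11 → B in octave 3
Result = B3


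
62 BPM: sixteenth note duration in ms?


Working:
One quarter-note beat = 60000 / BPM = 60000 / 62 ms
Sixteenth note = 1/4 × quarter note
Duration = 1/4 × 60000 / 62 = 15000 / 62
= 241.9 ms


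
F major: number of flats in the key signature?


Let's work it out.
Flat major keys: C(0), F(1), Bb(2), Eb(3), Ab(4), Db(5), Gb(6), Cb(7)
F major has 1 flat
Order of flats: Bb Eb Ab Db Gb Cb Fb → first 1: Bb
= 1 flat


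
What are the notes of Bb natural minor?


Let's work it out.
Natural minor scale pattern: W-H-W-W-H-W-W (2-1-2-2-1-2-2 semitones)
Starting from Bb:
  Bb + 2 semitones → C
  C + 1 semitone → Db
  Db + 2 semitones → Eb
  Eb + 2 semitones → F
  F + 1 semitone → Gb
  Gb + 2 semitones → Ab
  Ab + 2 semitones → Bb
Scale = Bb C Db Eb F Gb Ab


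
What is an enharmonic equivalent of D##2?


Step by step:
Enharmonic notes sound the same pitch but are spelled with different letter names
D## and E name the same pitch class
= E2


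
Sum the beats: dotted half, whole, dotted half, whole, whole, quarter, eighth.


Step by step:
Beat values:
  dotted half = 3 beats
  whole = 4 beats
  dotted half = 3 beats
  whole = 4 beats
  whole = 4 beats
  quarter = 1 beat
  eighth = 0.5 beats
Sum = 3 + 4 + 3 + 4 + 4 + 1 + 0.5
= 19.5 beats


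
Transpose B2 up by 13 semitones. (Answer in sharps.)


Step by step:
B2: chromatic position 11 in octave 2 → absolute = 2×12 + 11 = 35
Transpose up 13: 35 + 13 = 48
48 = 4×12 + 0 → C in octave 4
Result = C4


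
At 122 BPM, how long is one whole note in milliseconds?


Reasoning:
One quarter-note beat = 60000 / BPM = 60000 / 122 ms
Whole note = 4 × quarter note
Duration = 4 × 60000 / 122 = 240000 / 122
= 1967.2 ms


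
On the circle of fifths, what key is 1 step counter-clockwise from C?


Each counter-clockwise step moves down a perfect 5th (= up a perfect 4th)
From C: C → F
= F


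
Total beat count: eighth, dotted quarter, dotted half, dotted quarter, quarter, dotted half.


Working:
Beat values:
  eighth = 0.5 beats
  dotted quarter = 1.5 beats
  dotted half = 3 beats
  dotted quarter = 1.5 beats
  quarter = 1 beat
  dotted half = 3 beats
Sum = 0.5 + 1.5 + 3 + 1.5 + 1 + 3
= 10.5 beats


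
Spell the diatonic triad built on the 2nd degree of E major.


Reasoning:
E major scale: E F# G# A B C# D#
Diatonic triad on degree 2 stacks scale notes 2, 4, 6: F# A C#
F#→A = 3 semitones; F#→C# = 7 semitones → minor triad
= F# A C# (minor)


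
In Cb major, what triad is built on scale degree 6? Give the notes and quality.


Reasoning:
Cb major scale: Cb Db Eb Fb Gb Ab Bb
Diatonic triad on degree 6 stacks scale notes 6, 1, 3: Ab Cb Eb
Ab→Cb = 3 semitones; Ab→Eb = 7 semitones → minor triad
= Ab Cb Eb (minor)


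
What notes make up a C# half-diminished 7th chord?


Reasoning:
Half-diminished 7th chord = root + minor 3rd + diminished 5th + minor 7th
Seventh chords stack in thirds, so the letter names are C-E-G-B
Root: C#
Minor 3rd above C#: E
Diminished 5th above C#: G
Minor 7th above C#: B
Chord = C# E G B


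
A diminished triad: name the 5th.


Diminished triad = root + minor 3rd (3 semitones) + diminished 5th (6 semitones)
A triad on A stacks thirds, so the chord tones use letter names A-C-E
Root: A
Minor 3rd above A: C
Diminished 5th above A: Eb
The 5th = Eb


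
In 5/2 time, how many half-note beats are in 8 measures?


Step by step:
Time signature 5/2: the bottom number 2 means the half note gets one count
The top number 5 means 5 half-note beats per measure
Total = 5 × 8 measures
= 40 half-note beats


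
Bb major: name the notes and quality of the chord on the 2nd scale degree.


Let's work it out.
Bb major scale: Bb C D Eb F G A
Diatonic triad on degree 2 stacks scale notes 2, 4, 6: C Eb G
C→Eb = 3 semitones; C→G = 7 semitones → minor triad
= C Eb G (minor)


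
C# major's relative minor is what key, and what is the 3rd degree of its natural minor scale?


Let's work it out.
The relative minor shares the major's key signature and starts on its 6th degree
6th degree = a major 6th above the tonic; a major 6th above C# is A#
→ relative minor of C# major is A# minor
A# natural minor scale: A# B# C# D# E# F# G#
= A# minor; 3rd degree = C#


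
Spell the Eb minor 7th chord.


Minor 7th chord = root + minor 3rd + perfect 5th + minor 7th
Seventh chords stack in thirds, so the letter names are E-G-B-D
Root: Eb
Minor 3rd above Eb: Gb
Perfect 5th above Eb: Bb
Minor 7th above Eb: Db
Chord = Eb Gb Bb Db


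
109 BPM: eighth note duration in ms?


Let's work it out.
One quarter-note beat = 60000 / BPM = 60000 / 109 ms
Eighth note = 1/2 × quarter note
Duration = 1/2 × 60000 / 109 = 30000 / 109
= 275.2 ms


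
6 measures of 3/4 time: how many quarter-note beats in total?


Let's work it out.
Time signature 3/4: the bottom number 4 means the quarter note gets one count
The top number 3 means 3 quarter-note beats per measure
Total = 3 × 6 measures
= 18 quarter-note beats


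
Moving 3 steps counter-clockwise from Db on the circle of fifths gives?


Working:
Each counter-clockwise step moves down a perfect 5th (= up a perfect 4th)
From Db: Db → F#/Gb → B → E
= E


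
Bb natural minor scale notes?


Working:
Natural minor scale pattern: W-H-W-W-H-W-W (2-1-2-2-1-2-2 semitones)
Starting from Bb:
  Bb + 2 semitones → C
  C + 1 semitone → Db
  Db + 2 semitones → Eb
  Eb + 2 semitones → F
  F + 1 semitone → Gb
  Gb + 2 semitones → Ab
  Ab + 2 semitones → Bb
Scale = Bb C Db Eb F Gb Ab


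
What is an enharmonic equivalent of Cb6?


Enharmonic notes sound the same pitch but are spelled with different letter names
Cb and B name the same pitch class
Octave numbers change at C, so Cb6 = B5
= B5


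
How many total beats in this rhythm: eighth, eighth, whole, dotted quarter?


Solution.
Beat values:
  eighth = 0.5 beats
  eighth = 0.5 beats
  whole = 4 beats
  dotted quarter = 1.5 beats
Sum = 0.5 + 0.5 + 4 + 1.5
= 6.5 beats


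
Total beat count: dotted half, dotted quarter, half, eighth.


Beat values:
  dotted half = 3 beats
  dotted quarter = 1.5 beats
  half = 2 beats
  eighth = 0.5 beats
Sum = 3 + 1.5 + 2 + 0.5
= 7 beats


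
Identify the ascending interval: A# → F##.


Working:
Letter names: A → F spans 6 letter names → a 6th
Semitones: A# → F## = 9 half-steps
A 6th of 9 semitones is a major 6th
= major 6th


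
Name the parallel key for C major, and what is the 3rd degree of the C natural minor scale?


Solution.
Parallel keys share the same tonic but differ in mode
C major → parallel is C minor
C natural minor scale: C D Eb F G Ab Bb
= C minor; 3rd degree = Eb


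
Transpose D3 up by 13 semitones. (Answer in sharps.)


Working:
D3: chromatic position 2 in octave 3 → absolute = 3×12 + 2 = 38
Transpose up 13: 38 + 13 = 51
51 = 4×12 + 3 → D# in octave 4
Result = D#4


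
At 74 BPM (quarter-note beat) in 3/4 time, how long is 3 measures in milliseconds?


Reasoning:
Quarter-note beat duration = 60000 / 74 ms
Beats per measure (3/4) = 3
One measure = 3 × 60000 / 74 = 180000 / 74 ms
3 measures = 3 × 180000 / 74 = 540000 / 74
= 7297.3 ms


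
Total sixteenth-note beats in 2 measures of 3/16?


Time signature 3/16: the bottom number 16 means the sixteenth note gets one count
The top number 3 means 3 sixteenth-note beats per measure
Total = 3 × 2 measures
= 6 sixteenth-note beats


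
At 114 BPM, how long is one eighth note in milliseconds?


Solution.
One quarter-note beat = 60000 / BPM = 60000 / 114 ms
Eighth note = 1/2 × quarter note
Duration = 1/2 × 60000 / 114 = 30000 / 114
= 263.2 ms


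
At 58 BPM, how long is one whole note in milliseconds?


Working:
One quarter-note beat = 60000 / BPM = 60000 / 58 ms
Whole note = 4 × quarter note
Duration = 4 × 60000 / 58 = 240000 / 58
= 4137.9 ms


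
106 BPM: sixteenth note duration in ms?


Working:
One quarter-note beat = 60000 / BPM = 60000 / 106 ms
Sixteenth note = 1/4 × quarter note
Duration = 1/4 × 60000 / 106 = 15000 / 106
= 141.5 ms


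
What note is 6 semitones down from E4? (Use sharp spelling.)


Let's work it out.
E4: chromatic position 4 in octave 4 → absolute = 4×12 + 4 = 52
Transpose down 6: 52 - 6 = 46
46 = 3×12 + 10 → A# in octave 3
Result = A#3


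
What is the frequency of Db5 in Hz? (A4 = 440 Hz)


f = 440 × 2^(n/12) where n = semitones from A4
Db5: 4 semitones from A4
f = 440 × 2^(4/12)
f = 554.37 Hz


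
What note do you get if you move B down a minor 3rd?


Let's work it out.
minor 3rd: 3 letter names, 3 semitones
Letter: B - 2 → G
Pitch: B - 3 semitones, spelled as a G → G#
= G#


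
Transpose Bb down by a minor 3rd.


minor 3rd: 3 letter names, 3 semitones
Letter: B - 2 → G
Pitch: Bb - 3 semitones, spelled as a G → G
= G


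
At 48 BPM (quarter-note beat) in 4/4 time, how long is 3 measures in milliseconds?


Reasoning:
Quarter-note beat duration = 60000 / 48 ms
Beats per measure (4/4) = 4
One measure = 4 × 60000 / 48 = 240000 / 48 ms
3 measures = 3 × 240000 / 48 = 720000 / 48
= 15000.0 ms


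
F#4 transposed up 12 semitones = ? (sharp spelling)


Step by step:
F#4: chromatic position 6 in octave 4 → absolute = 4×12 + 6 = 54
Transpose up 12: 54 + 12 = 66
66 = 5×12 + 6 → F# in octave 5
Result = F#5


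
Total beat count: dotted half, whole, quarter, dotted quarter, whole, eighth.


Working:
Beat values:
  dotted half = 3 beats
  whole = 4 beats
  quarter = 1 beat
  dotted quarter = 1.5 beats
  whole = 4 beats
  eighth = 0.5 beats
Sum = 3 + 4 + 1 + 1.5 + 4 + 0.5
= 14 beats


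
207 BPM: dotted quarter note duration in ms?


One quarter-note beat = 60000 / BPM = 60000 / 207 ms
Dotted quarter note = 3/2 × quarter note
Duration = 3/2 × 60000 / 207 = 90000 / 207
= 434.8 ms


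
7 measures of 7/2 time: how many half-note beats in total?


Working:
Time signature 7/2: the bottom number 2 means the half note gets one count
The top number 7 means 7 half-note beats per measure
Total = 7 × 7 measures
= 49 half-note beats


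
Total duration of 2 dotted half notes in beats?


Solution.
Base half note = 2 beats
Dot 1 adds half the previous value: +1
One dotted half = 2 + 1 = 3
2 of them = 2 × 3 = 6
= 6 beats


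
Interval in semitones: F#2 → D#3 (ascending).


Absolute semitone position = octave×12 + chromatic position
F#2: 2×12 + 6 = 30
D#3: 3×12 + 3 = 39
Difference = 39 - 30 = 9
= 9 semitones


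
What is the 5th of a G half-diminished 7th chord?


Half-diminished 7th chord = root + minor 3rd + diminished 5th + minor 7th
Seventh chords stack in thirds, so the letter names are G-B-D-F
Root: G
Minor 3rd above G: Bb
Diminished 5th above G: Db
Minor 7th above G: F
The 5th = Db


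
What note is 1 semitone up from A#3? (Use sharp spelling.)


Reasoning:
A#3: chromatic position 10 in octave 3 → absolute = 3×12 + 10 = 46
Transpose up 1: 46 + 1 = 47
47 = 3×12 + 11 → B in octave 3
Result = B3


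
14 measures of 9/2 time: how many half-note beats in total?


Time signature 9/2: the bottom number 2 means the half note gets one count
The top number 9 means 9 half-note beats per measure
Total = 9 × 14 measures
= 126 half-note beats


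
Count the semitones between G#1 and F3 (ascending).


Absolute semitone position = octave×12 + chromatic position
G#1: 1×12 + 8 = 20
F3: 3×12 + 5 = 41
Difference = 41 - 20 = 21
= 21 semitones
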